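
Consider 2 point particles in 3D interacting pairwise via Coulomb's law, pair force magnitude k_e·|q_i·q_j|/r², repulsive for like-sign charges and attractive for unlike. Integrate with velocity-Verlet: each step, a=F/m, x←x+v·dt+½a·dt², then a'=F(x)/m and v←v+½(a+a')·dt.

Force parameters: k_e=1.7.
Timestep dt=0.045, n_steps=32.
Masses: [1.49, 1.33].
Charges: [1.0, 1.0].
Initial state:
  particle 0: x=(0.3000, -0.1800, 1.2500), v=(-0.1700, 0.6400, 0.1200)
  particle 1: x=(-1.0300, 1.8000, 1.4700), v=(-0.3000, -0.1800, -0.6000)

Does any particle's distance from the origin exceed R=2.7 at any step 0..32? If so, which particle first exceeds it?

step 0: x0=(0.3000, -0.1800, 1.2500) x1=(-1.0300, 1.8000, 1.4700)
step 1: x0=(0.2925, -0.1514, 1.2554) x1=(-1.0436, 1.7921, 1.4430)
step 2: x0=(0.2852, -0.1231, 1.2607) x1=(-1.0575, 1.7846, 1.4161)
step 3: x0=(0.2781, -0.0951, 1.2661) x1=(-1.0717, 1.7774, 1.3892)
step 4: x0=(0.2713, -0.0675, 1.2713) x1=(-1.0861, 1.7707, 1.3623)
step 5: x0=(0.2647, -0.0403, 1.2766) x1=(-1.1008, 1.7643, 1.3354)
step 6: x0=(0.2585, -0.0134, 1.2819) x1=(-1.1159, 1.7583, 1.3086)
step 7: x0=(0.2525, 0.0131, 1.2872) x1=(-1.1312, 1.7528, 1.2817)
step 8: x0=(0.2468, 0.0393, 1.2924) x1=(-1.1469, 1.7477, 1.2549)
step 9: x0=(0.2414, 0.0651, 1.2977) x1=(-1.1629, 1.7429, 1.2280)
step 10: x0=(0.2363, 0.0905, 1.3030) x1=(-1.1793, 1.7386, 1.2011)
step 11: x0=(0.2315, 0.1155, 1.3083) x1=(-1.1960, 1.7347, 1.1742)
step 12: x0=(0.2270, 0.1402, 1.3136) x1=(-1.2131, 1.7312, 1.1473)
step 13: x0=(0.2229, 0.1645, 1.3190) x1=(-1.2306, 1.7282, 1.1203)
step 14: x0=(0.2192, 0.1885, 1.3244) x1=(-1.2484, 1.7255, 1.0933)
step 15: x0=(0.2157, 0.2120, 1.3299) x1=(-1.2666, 1.7233, 1.0662)
step 16: x0=(0.2126, 0.2353, 1.3355) x1=(-1.2853, 1.7214, 1.0390)
step 17: x0=(0.2099, 0.2581, 1.3411) x1=(-1.3043, 1.7200, 1.0118)
step 18: x0=(0.2076, 0.2806, 1.3468) x1=(-1.3237, 1.7189, 0.9845)
step 19: x0=(0.2056, 0.3028, 1.3526) x1=(-1.3436, 1.7182, 0.9571)
step 20: x0=(0.2040, 0.3247, 1.3584) x1=(-1.3638, 1.7179, 0.9295)
step 21: x0=(0.2027, 0.3462, 1.3644) x1=(-1.3845, 1.7180, 0.9019)
step 22: x0=(0.2018, 0.3674, 1.3705) x1=(-1.4056, 1.7184, 0.8741)
step 23: x0=(0.2013, 0.3882, 1.3767) x1=(-1.4271, 1.7192, 0.8462)
step 24: x0=(0.2012, 0.4088, 1.3830) x1=(-1.4490, 1.7203, 0.8182)
step 25: x0=(0.2014, 0.4291, 1.3894) x1=(-1.4713, 1.7217, 0.7900)
step 26: x0=(0.2020, 0.4491, 1.3960) x1=(-1.4940, 1.7235, 0.7617)
step 27: x0=(0.2029, 0.4688, 1.4027) x1=(-1.5171, 1.7256, 0.7333)
step 28: x0=(0.2042, 0.4883, 1.4096) x1=(-1.5407, 1.7279, 0.7046)
step 29: x0=(0.2059, 0.5075, 1.4166) x1=(-1.5646, 1.7305, 0.6759)
step 30: x0=(0.2079, 0.5265, 1.4237) x1=(-1.5889, 1.7334, 0.6469)
step 31: x0=(0.2102, 0.5453, 1.4310) x1=(-1.6136, 1.7366, 0.6178)
step 32: x0=(0.2129, 0.5638, 1.4384) x1=(-1.6387, 1.7400, 0.5885)

no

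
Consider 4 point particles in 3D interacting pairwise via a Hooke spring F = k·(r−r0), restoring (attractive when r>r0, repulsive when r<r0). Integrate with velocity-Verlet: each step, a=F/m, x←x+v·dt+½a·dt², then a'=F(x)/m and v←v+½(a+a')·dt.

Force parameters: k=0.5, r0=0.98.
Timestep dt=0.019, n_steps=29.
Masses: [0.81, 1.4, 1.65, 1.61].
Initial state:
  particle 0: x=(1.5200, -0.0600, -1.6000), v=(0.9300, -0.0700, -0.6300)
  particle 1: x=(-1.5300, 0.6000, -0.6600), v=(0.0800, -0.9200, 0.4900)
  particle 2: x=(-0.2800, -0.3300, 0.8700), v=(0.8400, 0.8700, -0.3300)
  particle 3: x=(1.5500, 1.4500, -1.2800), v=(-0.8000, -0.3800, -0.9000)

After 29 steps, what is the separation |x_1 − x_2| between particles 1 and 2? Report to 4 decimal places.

step 0: x0=(1.5200, -0.0600, -1.6000) x1=(-1.5300, 0.6000, -0.6600) x2=(-0.2800, -0.3300, 0.8700) x3=(1.5500, 1.4500, -1.2800)
step 1: x0=(1.5373, -0.0612, -1.6117) x1=(-1.5282, 0.5825, -0.6507) x2=(-0.2639, -0.3134, 0.8635) x3=(1.5346, 1.4426, -1.2970)
step 2: x0=(1.5538, -0.0623, -1.6228) x1=(-1.5257, 0.5649, -0.6414) x2=(-0.2477, -0.2965, 0.8566) x3=(1.5188, 1.4350, -1.3138)
step 3: x0=(1.5696, -0.0632, -1.6334) x1=(-1.5226, 0.5474, -0.6322) x2=(-0.2312, -0.2795, 0.8492) x3=(1.5027, 1.4271, -1.3304)
step 4: x0=(1.5847, -0.0639, -1.6435) x1=(-1.5188, 0.5297, -0.6231) x2=(-0.2146, -0.2622, 0.8414) x3=(1.4862, 1.4190, -1.3467)
step 5: x0=(1.5989, -0.0644, -1.6529) x1=(-1.5144, 0.5121, -0.6140) x2=(-0.1978, -0.2448, 0.8331) x3=(1.4693, 1.4106, -1.3629)
step 6: x0=(1.6124, -0.0647, -1.6618) x1=(-1.5093, 0.4944, -0.6049) x2=(-0.1807, -0.2272, 0.8245) x3=(1.4520, 1.4019, -1.3788)
step 7: x0=(1.6251, -0.0649, -1.6702) x1=(-1.5036, 0.4767, -0.5960) x2=(-0.1636, -0.2094, 0.8153) x3=(1.4344, 1.3930, -1.3945)
step 8: x0=(1.6370, -0.0648, -1.6780) x1=(-1.4973, 0.4590, -0.5871) x2=(-0.1462, -0.1914, 0.8058) x3=(1.4165, 1.3838, -1.4100)
step 9: x0=(1.6482, -0.0646, -1.6852) x1=(-1.4903, 0.4413, -0.5782) x2=(-0.1286, -0.1733, 0.7958) x3=(1.3982, 1.3744, -1.4253)
step 10: x0=(1.6585, -0.0643, -1.6918) x1=(-1.4827, 0.4236, -0.5695) x2=(-0.1109, -0.1550, 0.7854) x3=(1.3796, 1.3647, -1.4403)
step 11: x0=(1.6681, -0.0637, -1.6979) x1=(-1.4745, 0.4059, -0.5608) x2=(-0.0931, -0.1366, 0.7745) x3=(1.3607, 1.3548, -1.4551)
step 12: x0=(1.6769, -0.0630, -1.7034) x1=(-1.4657, 0.3881, -0.5523) x2=(-0.0750, -0.1180, 0.7633) x3=(1.3415, 1.3447, -1.4697)
step 13: x0=(1.6849, -0.0622, -1.7083) x1=(-1.4562, 0.3704, -0.5438) x2=(-0.0568, -0.0993, 0.7516) x3=(1.3219, 1.3343, -1.4840)
step 14: x0=(1.6921, -0.0611, -1.7126) x1=(-1.4461, 0.3527, -0.5355) x2=(-0.0385, -0.0804, 0.7395) x3=(1.3020, 1.3237, -1.4982)
step 15: x0=(1.6986, -0.0599, -1.7164) x1=(-1.4353, 0.3351, -0.5273) x2=(-0.0200, -0.0614, 0.7270) x3=(1.2819, 1.3128, -1.5120)
step 16: x0=(1.7042, -0.0585, -1.7196) x1=(-1.4240, 0.3174, -0.5191) x2=(-0.0013, -0.0423, 0.7140) x3=(1.2614, 1.3018, -1.5257)
step 17: x0=(1.7091, -0.0570, -1.7223) x1=(-1.4121, 0.2998, -0.5111) x2=(0.0175, -0.0231, 0.7007) x3=(1.2407, 1.2905, -1.5391)
step 18: x0=(1.7132, -0.0553, -1.7244) x1=(-1.3995, 0.2822, -0.5033) x2=(0.0364, -0.0037, 0.6870) x3=(1.2197, 1.2790, -1.5523)
step 19: x0=(1.7165, -0.0535, -1.7259) x1=(-1.3863, 0.2647, -0.4955) x2=(0.0554, 0.0157, 0.6728) x3=(1.1985, 1.2672, -1.5652)
step 20: x0=(1.7190, -0.0515, -1.7269) x1=(-1.3726, 0.2472, -0.4879) x2=(0.0746, 0.0352, 0.6583) x3=(1.1769, 1.2553, -1.5779)
step 21: x0=(1.7208, -0.0494, -1.7273) x1=(-1.3583, 0.2297, -0.4804) x2=(0.0939, 0.0549, 0.6434) x3=(1.1551, 1.2431, -1.5904)
step 22: x0=(1.7218, -0.0471, -1.7271) x1=(-1.3433, 0.2123, -0.4731) x2=(0.1133, 0.0746, 0.6281) x3=(1.1331, 1.2308, -1.6026)
step 23: x0=(1.7221, -0.0447, -1.7264) x1=(-1.3278, 0.1950, -0.4659) x2=(0.1329, 0.0944, 0.6124) x3=(1.1109, 1.2182, -1.6146)
step 24: x0=(1.7216, -0.0421, -1.7252) x1=(-1.3118, 0.1777, -0.4589) x2=(0.1525, 0.1142, 0.5964) x3=(1.0884, 1.2054, -1.6263)
step 25: x0=(1.7204, -0.0394, -1.7234) x1=(-1.2951, 0.1604, -0.4520) x2=(0.1722, 0.1341, 0.5799) x3=(1.0657, 1.1925, -1.6379)
step 26: x0=(1.7184, -0.0365, -1.7210) x1=(-1.2779, 0.1433, -0.4452) x2=(0.1921, 0.1541, 0.5631) x3=(1.0427, 1.1793, -1.6491)
step 27: x0=(1.7157, -0.0335, -1.7182) x1=(-1.2602, 0.1262, -0.4387) x2=(0.2120, 0.1742, 0.5460) x3=(1.0196, 1.1660, -1.6601)
step 28: x0=(1.7123, -0.0304, -1.7148) x1=(-1.2419, 0.1092, -0.4322) x2=(0.2320, 0.1943, 0.5285) x3=(0.9963, 1.1525, -1.6709)
step 29: x0=(1.7081, -0.0272, -1.7109) x1=(-1.2231, 0.0922, -0.4260) x2=(0.2521, 0.2144, 0.5106) x3=(0.9728, 1.1388, -1.6815)

1.7517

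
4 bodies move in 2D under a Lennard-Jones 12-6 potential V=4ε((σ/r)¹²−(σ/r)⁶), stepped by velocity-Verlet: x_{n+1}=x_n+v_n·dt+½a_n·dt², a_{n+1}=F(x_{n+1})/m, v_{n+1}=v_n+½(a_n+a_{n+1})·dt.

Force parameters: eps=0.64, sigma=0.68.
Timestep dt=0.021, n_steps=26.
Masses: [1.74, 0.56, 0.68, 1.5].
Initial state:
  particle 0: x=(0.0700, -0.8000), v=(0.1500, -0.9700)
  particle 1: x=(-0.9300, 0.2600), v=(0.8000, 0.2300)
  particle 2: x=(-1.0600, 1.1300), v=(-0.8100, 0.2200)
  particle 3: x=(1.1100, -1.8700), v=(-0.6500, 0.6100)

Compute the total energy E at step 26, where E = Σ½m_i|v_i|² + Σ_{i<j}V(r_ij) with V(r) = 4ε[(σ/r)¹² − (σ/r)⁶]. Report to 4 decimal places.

1.3542

step 0: x0=(0.0700, -0.8000) x1=(-0.9300, 0.2600) x2=(-1.0600, 1.1300) x3=(1.1100, -1.8700)
step 1: x0=(0.0731, -0.8204) x1=(-0.9133, 0.2656) x2=(-1.0769, 1.1339) x3=(1.0963, -1.8572)
step 2: x0=(0.0763, -0.8407) x1=(-0.8968, 0.2728) x2=(-1.0936, 1.1365) x3=(1.0827, -1.8443)
step 3: x0=(0.0795, -0.8611) x1=(-0.8807, 0.2816) x2=(-1.1099, 1.1378) x3=(1.0690, -1.8315)
step 4: x0=(0.0826, -0.8815) x1=(-0.8650, 0.2919) x2=(-1.1259, 1.1377) x3=(1.0552, -1.8186)
step 5: x0=(0.0858, -0.9019) x1=(-0.8496, 0.3037) x2=(-1.1415, 1.1364) x3=(1.0414, -1.8056)
step 6: x0=(0.0890, -0.9223) x1=(-0.8348, 0.3171) x2=(-1.1566, 1.1337) x3=(1.0276, -1.7927)
step 7: x0=(0.0923, -0.9427) x1=(-0.8206, 0.3319) x2=(-1.1713, 1.1297) x3=(1.0137, -1.7796)
step 8: x0=(0.0956, -0.9632) x1=(-0.8071, 0.3483) x2=(-1.1853, 1.1245) x3=(0.9998, -1.7665)
step 9: x0=(0.0989, -0.9837) x1=(-0.7943, 0.3663) x2=(-1.1987, 1.1179) x3=(0.9858, -1.7534)
step 10: x0=(0.1024, -1.0043) x1=(-0.7823, 0.3857) x2=(-1.2115, 1.1101) x3=(0.9716, -1.7401)
step 11: x0=(0.1059, -1.0250) x1=(-0.7712, 0.4067) x2=(-1.2235, 1.1010) x3=(0.9574, -1.7267)
step 12: x0=(0.1096, -1.0458) x1=(-0.7610, 0.4291) x2=(-1.2347, 1.0907) x3=(0.9429, -1.7133)
step 13: x0=(0.1134, -1.0667) x1=(-0.7517, 0.4528) x2=(-1.2451, 1.0793) x3=(0.9283, -1.6996)
step 14: x0=(0.1174, -1.0878) x1=(-0.7433, 0.4775) x2=(-1.2548, 1.0671) x3=(0.9135, -1.6858)
step 15: x0=(0.1217, -1.1090) x1=(-0.7354, 0.5028) x2=(-1.2641, 1.0543) x3=(0.8984, -1.6717)
step 16: x0=(0.1263, -1.1304) x1=(-0.7276, 0.5282) x2=(-1.2734, 1.0415) x3=(0.8829, -1.6574)
step 17: x0=(0.1313, -1.1522) x1=(-0.7189, 0.5528) x2=(-1.2833, 1.0293) x3=(0.8669, -1.6428)
step 18: x0=(0.1367, -1.1742) x1=(-0.7086, 0.5760) x2=(-1.2945, 1.0182) x3=(0.8505, -1.6279)
step 19: x0=(0.1426, -1.1965) x1=(-0.6961, 0.5975) x2=(-1.3076, 1.0085) x3=(0.8335, -1.6125)
step 20: x0=(0.1489, -1.2190) x1=(-0.6816, 0.6177) x2=(-1.3223, 0.9999) x3=(0.8160, -1.5969)
step 21: x0=(0.1552, -1.2416) x1=(-0.6659, 0.6372) x2=(-1.3379, 0.9919) x3=(0.7984, -1.5813)
step 22: x0=(0.1605, -1.2637) x1=(-0.6501, 0.6565) x2=(-1.3538, 0.9840) x3=(0.7821, -1.5663)
step 23: x0=(0.1621, -1.2839) x1=(-0.6348, 0.6762) x2=(-1.3691, 0.9758) x3=(0.7701, -1.5534)
step 24: x0=(0.1558, -1.3006) x1=(-0.6207, 0.6963) x2=(-1.3834, 0.9673) x3=(0.7672, -1.5445)
step 25: x0=(0.1400, -1.3135) x1=(-0.6080, 0.7169) x2=(-1.3966, 0.9583) x3=(0.7754, -1.5401)
step 26: x0=(0.1179, -1.3242) x1=(-0.5970, 0.7380) x2=(-1.4084, 0.9489) x3=(0.7908, -1.5383)
step 0 velocities: v0=(0.1500, -0.9700) v1=(0.8000, 0.2300) v2=(-0.8100, 0.2200) v3=(-0.6500, 0.6100)
step 0: KE=1.8677, PE=-0.4811, E=1.3866
step 26 velocities: v0=(-1.1119, -0.4895) v1=(0.4839, 1.0160) v2=(-0.5288, -0.4566) v3=(0.8044, 0.0659)
step 26: KE=2.2932, PE=-0.9390, E=1.3542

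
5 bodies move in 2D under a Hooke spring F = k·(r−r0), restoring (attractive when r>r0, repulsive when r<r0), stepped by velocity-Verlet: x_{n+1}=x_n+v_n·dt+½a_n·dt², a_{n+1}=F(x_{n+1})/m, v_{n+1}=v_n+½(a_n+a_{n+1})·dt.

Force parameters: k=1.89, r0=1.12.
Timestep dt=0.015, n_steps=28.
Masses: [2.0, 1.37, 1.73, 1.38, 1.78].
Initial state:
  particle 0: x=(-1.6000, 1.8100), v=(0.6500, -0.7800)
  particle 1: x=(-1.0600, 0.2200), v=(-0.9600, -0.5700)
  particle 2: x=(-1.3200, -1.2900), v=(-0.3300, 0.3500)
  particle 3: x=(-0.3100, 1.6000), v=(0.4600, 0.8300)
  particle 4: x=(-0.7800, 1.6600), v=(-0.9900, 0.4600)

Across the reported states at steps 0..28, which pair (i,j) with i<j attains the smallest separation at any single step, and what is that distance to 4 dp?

step 0: x0=(-1.6000, 1.8100) x1=(-1.0600, 0.2200) x2=(-1.3200, -1.2900) x3=(-0.3100, 1.6000) x4=(-0.7800, 1.6600)
step 1: x0=(-1.5902, 1.7980) x1=(-1.0744, 0.2116) x2=(-1.3248, -1.2840) x3=(-0.3032, 1.6121) x4=(-0.7949, 1.6666)
step 2: x0=(-1.5804, 1.7855) x1=(-1.0888, 0.2034) x2=(-1.3295, -1.2765) x3=(-0.2965, 1.6235) x4=(-0.8101, 1.6728)
step 3: x0=(-1.5705, 1.7725) x1=(-1.1031, 0.1956) x2=(-1.3339, -1.2676) x3=(-0.2899, 1.6342) x4=(-0.8253, 1.6784)
step 4: x0=(-1.5607, 1.7590) x1=(-1.1174, 0.1881) x2=(-1.3381, -1.2571) x3=(-0.2835, 1.6441) x4=(-0.8407, 1.6834)
step 5: x0=(-1.5508, 1.7450) x1=(-1.1317, 0.1809) x2=(-1.3420, -1.2453) x3=(-0.2773, 1.6533) x4=(-0.8563, 1.6879)
step 6: x0=(-1.5409, 1.7305) x1=(-1.1459, 0.1740) x2=(-1.3458, -1.2319) x3=(-0.2712, 1.6618) x4=(-0.8719, 1.6919)
step 7: x0=(-1.5310, 1.7155) x1=(-1.1600, 0.1674) x2=(-1.3493, -1.2172) x3=(-0.2654, 1.6696) x4=(-0.8877, 1.6954)
step 8: x0=(-1.5212, 1.7000) x1=(-1.1741, 0.1613) x2=(-1.3526, -1.2010) x3=(-0.2597, 1.6766) x4=(-0.9036, 1.6983)
step 9: x0=(-1.5114, 1.6840) x1=(-1.1880, 0.1555) x2=(-1.3557, -1.1835) x3=(-0.2543, 1.6829) x4=(-0.9195, 1.7007)
step 10: x0=(-1.5016, 1.6676) x1=(-1.2019, 0.1500) x2=(-1.3586, -1.1645) x3=(-0.2491, 1.6884) x4=(-0.9355, 1.7026)
step 11: x0=(-1.4919, 1.6507) x1=(-1.2157, 0.1450) x2=(-1.3612, -1.1443) x3=(-0.2441, 1.6932) x4=(-0.9516, 1.7040)
step 12: x0=(-1.4822, 1.6334) x1=(-1.2293, 0.1403) x2=(-1.3637, -1.1227) x3=(-0.2394, 1.6973) x4=(-0.9677, 1.7048)
step 13: x0=(-1.4726, 1.6156) x1=(-1.2428, 0.1361) x2=(-1.3659, -1.0998) x3=(-0.2349, 1.7006) x4=(-0.9838, 1.7052)
step 14: x0=(-1.4631, 1.5974) x1=(-1.2563, 0.1323) x2=(-1.3678, -1.0756) x3=(-0.2307, 1.7032) x4=(-0.9999, 1.7050)
step 15: x0=(-1.4537, 1.5787) x1=(-1.2695, 0.1289) x2=(-1.3696, -1.0502) x3=(-0.2268, 1.7050) x4=(-1.0161, 1.7044)
step 16: x0=(-1.4444, 1.5596) x1=(-1.2827, 0.1259) x2=(-1.3712, -1.0236) x3=(-0.2231, 1.7062) x4=(-1.0322, 1.7033)
step 17: x0=(-1.4351, 1.5401) x1=(-1.2956, 0.1234) x2=(-1.3725, -0.9958) x3=(-0.2197, 1.7065) x4=(-1.0483, 1.7018)
step 18: x0=(-1.4260, 1.5202) x1=(-1.3085, 0.1213) x2=(-1.3736, -0.9668) x3=(-0.2167, 1.7062) x4=(-1.0644, 1.6999)
step 19: x0=(-1.4170, 1.4998) x1=(-1.3212, 0.1197) x2=(-1.3745, -0.9368) x3=(-0.2139, 1.7052) x4=(-1.0805, 1.6975)
step 20: x0=(-1.4081, 1.4791) x1=(-1.3337, 0.1185) x2=(-1.3752, -0.9056) x3=(-0.2115, 1.7034) x4=(-1.0965, 1.6948)
step 21: x0=(-1.3992, 1.4579) x1=(-1.3460, 0.1177) x2=(-1.3757, -0.8734) x3=(-0.2094, 1.7009) x4=(-1.1125, 1.6917)
step 22: x0=(-1.3905, 1.4363) x1=(-1.3582, 0.1175) x2=(-1.3760, -0.8402) x3=(-0.2076, 1.6978) x4=(-1.1285, 1.6882)
step 23: x0=(-1.3819, 1.4144) x1=(-1.3702, 0.1177) x2=(-1.3761, -0.8060) x3=(-0.2062, 1.6940) x4=(-1.1444, 1.6844)
step 24: x0=(-1.3733, 1.3920) x1=(-1.3820, 0.1184) x2=(-1.3759, -0.7710) x3=(-0.2050, 1.6895) x4=(-1.1603, 1.6803)
step 25: x0=(-1.3649, 1.3693) x1=(-1.3937, 0.1195) x2=(-1.3756, -0.7350) x3=(-0.2043, 1.6843) x4=(-1.1762, 1.6760)
step 26: x0=(-1.3565, 1.3462) x1=(-1.4052, 0.1211) x2=(-1.3751, -0.6982) x3=(-0.2039, 1.6785) x4=(-1.1921, 1.6714)
step 27: x0=(-1.3482, 1.3227) x1=(-1.4165, 0.1232) x2=(-1.3744, -0.6606) x3=(-0.2038, 1.6720) x4=(-1.2079, 1.6665)
step 28: x0=(-1.3399, 1.2989) x1=(-1.4276, 0.1257) x2=(-1.3735, -0.6222) x3=(-0.2041, 1.6650) x4=(-1.2238, 1.6614)

pair (0,4), distance 0.3585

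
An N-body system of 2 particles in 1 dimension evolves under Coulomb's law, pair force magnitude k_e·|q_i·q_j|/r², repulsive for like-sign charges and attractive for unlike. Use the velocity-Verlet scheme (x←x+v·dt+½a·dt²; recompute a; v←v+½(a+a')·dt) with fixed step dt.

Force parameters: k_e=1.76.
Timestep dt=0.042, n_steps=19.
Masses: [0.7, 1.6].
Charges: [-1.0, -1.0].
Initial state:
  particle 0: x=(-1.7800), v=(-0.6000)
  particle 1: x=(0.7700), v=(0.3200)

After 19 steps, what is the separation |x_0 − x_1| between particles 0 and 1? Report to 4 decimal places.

step 0: x0=(-1.7800) x1=(0.7700)
step 1: x0=(-1.8055) x1=(0.7836)
step 2: x0=(-1.8317) x1=(0.7975)
step 3: x0=(-1.8586) x1=(0.8116)
step 4: x0=(-1.8861) x1=(0.8261)
step 5: x0=(-1.9141) x1=(0.8408)
step 6: x0=(-1.9428) x1=(0.8557)
step 7: x0=(-1.9720) x1=(0.8709)
step 8: x0=(-2.0018) x1=(0.8863)
step 9: x0=(-2.0321) x1=(0.9020)
step 10: x0=(-2.0629) x1=(0.9179)
step 11: x0=(-2.0942) x1=(0.9340)
step 12: x0=(-2.1260) x1=(0.9504)
step 13: x0=(-2.1583) x1=(0.9669)
step 14: x0=(-2.1910) x1=(0.9836)
step 15: x0=(-2.2241) x1=(1.0005)
step 16: x0=(-2.2577) x1=(1.0176)
step 17: x0=(-2.2917) x1=(1.0349)
step 18: x0=(-2.3261) x1=(1.0524)
step 19: x0=(-2.3609) x1=(1.0700)

3.4310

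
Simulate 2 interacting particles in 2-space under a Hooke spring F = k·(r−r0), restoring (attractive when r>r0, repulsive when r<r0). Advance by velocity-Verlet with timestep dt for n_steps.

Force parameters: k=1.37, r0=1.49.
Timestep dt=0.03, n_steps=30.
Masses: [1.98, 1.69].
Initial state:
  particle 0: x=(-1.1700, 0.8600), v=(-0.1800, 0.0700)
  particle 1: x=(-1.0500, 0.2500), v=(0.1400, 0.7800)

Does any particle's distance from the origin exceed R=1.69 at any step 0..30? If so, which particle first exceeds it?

yes, particle 0

step 0: x0=(-1.1700, 0.8600) x1=(-1.0500, 0.2500)
step 1: x0=(-1.1755, 0.8624) x1=(-1.0457, 0.2731)
step 2: x0=(-1.1810, 0.8653) x1=(-1.0413, 0.2955)
step 3: x0=(-1.1867, 0.8687) x1=(-1.0368, 0.3174)
step 4: x0=(-1.1926, 0.8727) x1=(-1.0320, 0.3385)
step 5: x0=(-1.1986, 0.8773) x1=(-1.0271, 0.3591)
step 6: x0=(-1.2048, 0.8824) x1=(-1.0220, 0.3789)
step 7: x0=(-1.2112, 0.8881) x1=(-1.0166, 0.3981)
step 8: x0=(-1.2179, 0.8943) x1=(-1.0109, 0.4167)
step 9: x0=(-1.2247, 0.9011) x1=(-1.0050, 0.4346)
step 10: x0=(-1.2319, 0.9084) x1=(-0.9988, 0.4519)
step 11: x0=(-1.2393, 0.9163) x1=(-0.9922, 0.4685)
step 12: x0=(-1.2470, 0.9247) x1=(-0.9854, 0.4845)
step 13: x0=(-1.2550, 0.9337) x1=(-0.9781, 0.4999)
step 14: x0=(-1.2633, 0.9431) x1=(-0.9705, 0.5147)
step 15: x0=(-1.2720, 0.9530) x1=(-0.9624, 0.5289)
step 16: x0=(-1.2810, 0.9635) x1=(-0.9540, 0.5425)
step 17: x0=(-1.2904, 0.9744) x1=(-0.9451, 0.5556)
step 18: x0=(-1.3002, 0.9857) x1=(-0.9357, 0.5682)
step 19: x0=(-1.3104, 0.9975) x1=(-0.9260, 0.5802)
step 20: x0=(-1.3209, 1.0098) x1=(-0.9157, 0.5918)
step 21: x0=(-1.3318, 1.0224) x1=(-0.9050, 0.6028)
step 22: x0=(-1.3432, 1.0354) x1=(-0.8939, 0.6134)
step 23: x0=(-1.3549, 1.0488) x1=(-0.8823, 0.6236)
step 24: x0=(-1.3670, 1.0625) x1=(-0.8702, 0.6334)
step 25: x0=(-1.3796, 1.0766) x1=(-0.8576, 0.6427)
step 26: x0=(-1.3925, 1.0910) x1=(-0.8446, 0.6517)
step 27: x0=(-1.4058, 1.1057) x1=(-0.8312, 0.6603)
step 28: x0=(-1.4194, 1.1207) x1=(-0.8173, 0.6686)
step 29: x0=(-1.4335, 1.1360) x1=(-0.8030, 0.6766)
step 30: x0=(-1.4479, 1.1515) x1=(-0.7883, 0.6842)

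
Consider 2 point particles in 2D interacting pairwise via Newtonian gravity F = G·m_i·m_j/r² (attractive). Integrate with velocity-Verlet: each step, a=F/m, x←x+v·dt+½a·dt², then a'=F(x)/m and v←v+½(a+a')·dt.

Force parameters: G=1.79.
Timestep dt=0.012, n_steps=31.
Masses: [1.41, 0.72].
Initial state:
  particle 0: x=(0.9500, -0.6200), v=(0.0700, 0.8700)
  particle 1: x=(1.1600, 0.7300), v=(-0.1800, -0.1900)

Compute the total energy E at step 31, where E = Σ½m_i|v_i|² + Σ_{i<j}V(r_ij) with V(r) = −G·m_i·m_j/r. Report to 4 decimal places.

step 0: x0=(0.9500, -0.6200) x1=(1.1600, 0.7300)
step 1: x0=(0.9508, -0.6095) x1=(1.1578, 0.7276)
step 2: x0=(0.9517, -0.5989) x1=(1.1556, 0.7251)
step 3: x0=(0.9526, -0.5882) x1=(1.1534, 0.7223)
step 4: x0=(0.9535, -0.5774) x1=(1.1511, 0.7193)
step 5: x0=(0.9544, -0.5665) x1=(1.1488, 0.7161)
step 6: x0=(0.9553, -0.5555) x1=(1.1465, 0.7127)
step 7: x0=(0.9563, -0.5444) x1=(1.1441, 0.7091)
step 8: x0=(0.9572, -0.5332) x1=(1.1417, 0.7053)
step 9: x0=(0.9582, -0.5218) x1=(1.1393, 0.7012)
step 10: x0=(0.9592, -0.5103) x1=(1.1368, 0.6969)
step 11: x0=(0.9602, -0.4987) x1=(1.1343, 0.6923)
step 12: x0=(0.9613, -0.4870) x1=(1.1318, 0.6875)
step 13: x0=(0.9623, -0.4752) x1=(1.1292, 0.6825)
step 14: x0=(0.9634, -0.4632) x1=(1.1266, 0.6772)
step 15: x0=(0.9645, -0.4510) x1=(1.1239, 0.6716)
step 16: x0=(0.9656, -0.4388) x1=(1.1212, 0.6657)
step 17: x0=(0.9667, -0.4263) x1=(1.1185, 0.6596)
step 18: x0=(0.9679, -0.4138) x1=(1.1157, 0.6531)
step 19: x0=(0.9690, -0.4010) x1=(1.1129, 0.6464)
step 20: x0=(0.9702, -0.3882) x1=(1.1101, 0.6393)
step 21: x0=(0.9715, -0.3751) x1=(1.1071, 0.6318)
step 22: x0=(0.9727, -0.3618) x1=(1.1042, 0.6241)
step 23: x0=(0.9740, -0.3484) x1=(1.1012, 0.6159)
step 24: x0=(0.9753, -0.3348) x1=(1.0981, 0.6074)
step 25: x0=(0.9766, -0.3210) x1=(1.0950, 0.5985)
step 26: x0=(0.9780, -0.3069) x1=(1.0919, 0.5892)
step 27: x0=(0.9793, -0.2927) x1=(1.0887, 0.5794)
step 28: x0=(0.9807, -0.2781) x1=(1.0854, 0.5692)
step 29: x0=(0.9822, -0.2634) x1=(1.0820, 0.5584)
step 30: x0=(0.9837, -0.2484) x1=(1.0786, 0.5472)
step 31: x0=(0.9852, -0.2330) x1=(1.0752, 0.5353)
step 0 velocities: v0=(0.0700, 0.8700) v1=(-0.1800, -0.1900)
step 0: KE=0.5617, PE=-1.3301, E=-0.7684
step 31 velocities: v0=(0.1271, 1.2890) v1=(-0.2918, -1.0106)
step 31: KE=1.5812, PE=-2.3489, E=-0.7678

-0.7678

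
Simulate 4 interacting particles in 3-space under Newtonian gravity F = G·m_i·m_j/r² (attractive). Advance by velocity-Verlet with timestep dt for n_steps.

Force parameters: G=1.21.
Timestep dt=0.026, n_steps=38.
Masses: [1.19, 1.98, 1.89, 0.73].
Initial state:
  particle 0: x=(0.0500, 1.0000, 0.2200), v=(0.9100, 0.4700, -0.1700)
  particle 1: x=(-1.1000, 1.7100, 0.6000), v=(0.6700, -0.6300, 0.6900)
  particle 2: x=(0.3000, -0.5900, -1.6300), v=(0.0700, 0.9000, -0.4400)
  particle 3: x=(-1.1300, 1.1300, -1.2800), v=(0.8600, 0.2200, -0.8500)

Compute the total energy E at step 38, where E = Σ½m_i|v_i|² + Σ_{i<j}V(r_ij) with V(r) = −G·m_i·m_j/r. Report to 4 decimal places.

-3.1450

step 0: x0=(0.0500, 1.0000, 0.2200) x1=(-1.1000, 1.7100, 0.6000) x2=(0.3000, -0.5900, -1.6300) x3=(-1.1300, 1.1300, -1.2800)
step 1: x0=(0.0733, 1.0123, 0.2155) x1=(-1.0824, 1.6934, 0.6178) x2=(0.3017, -0.5665, -1.6413) x3=(-1.1075, 1.1357, -1.3018)
step 2: x0=(0.0958, 1.0249, 0.2110) x1=(-1.0642, 1.6765, 0.6351) x2=(0.3034, -0.5426, -1.6524) x3=(-1.0846, 1.1412, -1.3231)
step 3: x0=(0.1176, 1.0378, 0.2063) x1=(-1.0457, 1.6592, 0.6522) x2=(0.3048, -0.5185, -1.6633) x3=(-1.0613, 1.1465, -1.3438)
step 4: x0=(0.1386, 1.0508, 0.2017) x1=(-1.0266, 1.6416, 0.6688) x2=(0.3061, -0.4941, -1.6739) x3=(-1.0377, 1.1517, -1.3640)
step 5: x0=(0.1588, 1.0641, 0.1969) x1=(-1.0071, 1.6236, 0.6850) x2=(0.3073, -0.4695, -1.6843) x3=(-1.0137, 1.1568, -1.3837)
step 6: x0=(0.1782, 1.0775, 0.1922) x1=(-0.9871, 1.6053, 0.7009) x2=(0.3083, -0.4445, -1.6945) x3=(-0.9893, 1.1616, -1.4029)
step 7: x0=(0.1968, 1.0911, 0.1874) x1=(-0.9667, 1.5868, 0.7163) x2=(0.3092, -0.4192, -1.7044) x3=(-0.9646, 1.1662, -1.4216)
step 8: x0=(0.2146, 1.1048, 0.1827) x1=(-0.9457, 1.5679, 0.7313) x2=(0.3099, -0.3937, -1.7140) x3=(-0.9395, 1.1705, -1.4398)
step 9: x0=(0.2316, 1.1187, 0.1779) x1=(-0.9242, 1.5488, 0.7459) x2=(0.3105, -0.3678, -1.7234) x3=(-0.9140, 1.1747, -1.4576)
step 10: x0=(0.2478, 1.1327, 0.1732) x1=(-0.9023, 1.5293, 0.7600) x2=(0.3109, -0.3416, -1.7326) x3=(-0.8882, 1.1786, -1.4748)
step 11: x0=(0.2631, 1.1468, 0.1686) x1=(-0.8798, 1.5097, 0.7737) x2=(0.3112, -0.3152, -1.7415) x3=(-0.8620, 1.1822, -1.4917)
step 12: x0=(0.2776, 1.1610, 0.1640) x1=(-0.8568, 1.4898, 0.7869) x2=(0.3113, -0.2884, -1.7501) x3=(-0.8353, 1.1855, -1.5080)
step 13: x0=(0.2913, 1.1753, 0.1595) x1=(-0.8333, 1.4696, 0.7997) x2=(0.3113, -0.2613, -1.7585) x3=(-0.8083, 1.1885, -1.5239)
step 14: x0=(0.3041, 1.1896, 0.1551) x1=(-0.8093, 1.4493, 0.8120) x2=(0.3111, -0.2339, -1.7665) x3=(-0.7809, 1.1912, -1.5394)
step 15: x0=(0.3160, 1.2039, 0.1509) x1=(-0.7848, 1.4288, 0.8237) x2=(0.3107, -0.2062, -1.7743) x3=(-0.7531, 1.1935, -1.5545)
step 16: x0=(0.3271, 1.2182, 0.1468) x1=(-0.7597, 1.4081, 0.8350) x2=(0.3102, -0.1781, -1.7819) x3=(-0.7248, 1.1955, -1.5691)
step 17: x0=(0.3372, 1.2325, 0.1428) x1=(-0.7341, 1.3872, 0.8457) x2=(0.3095, -0.1497, -1.7891) x3=(-0.6961, 1.1971, -1.5833)
step 18: x0=(0.3465, 1.2468, 0.1390) x1=(-0.7080, 1.3662, 0.8559) x2=(0.3087, -0.1210, -1.7960) x3=(-0.6670, 1.1984, -1.5971)
step 19: x0=(0.3549, 1.2610, 0.1354) x1=(-0.6813, 1.3450, 0.8656) x2=(0.3076, -0.0919, -1.8027) x3=(-0.6374, 1.1991, -1.6105)
step 20: x0=(0.3624, 1.2751, 0.1321) x1=(-0.6541, 1.3237, 0.8746) x2=(0.3064, -0.0625, -1.8090) x3=(-0.6074, 1.1995, -1.6235)
step 21: x0=(0.3690, 1.2890, 0.1290) x1=(-0.6264, 1.3024, 0.8831) x2=(0.3050, -0.0327, -1.8150) x3=(-0.5769, 1.1993, -1.6360)
step 22: x0=(0.3747, 1.3028, 0.1261) x1=(-0.5981, 1.2809, 0.8910) x2=(0.3034, -0.0025, -1.8207) x3=(-0.5459, 1.1986, -1.6482)
step 23: x0=(0.3795, 1.3165, 0.1235) x1=(-0.5692, 1.2594, 0.8983) x2=(0.3016, 0.0281, -1.8261) x3=(-0.5144, 1.1974, -1.6601)
step 24: x0=(0.3833, 1.3299, 0.1213) x1=(-0.5398, 1.2379, 0.9049) x2=(0.2996, 0.0590, -1.8312) x3=(-0.4823, 1.1956, -1.6715)
step 25: x0=(0.3863, 1.3430, 0.1194) x1=(-0.5099, 1.2163, 0.9108) x2=(0.2974, 0.0904, -1.8359) x3=(-0.4497, 1.1932, -1.6826)
step 26: x0=(0.3883, 1.3559, 0.1178) x1=(-0.4794, 1.1948, 0.9161) x2=(0.2949, 0.1222, -1.8403) x3=(-0.4165, 1.1900, -1.6933)
step 27: x0=(0.3895, 1.3685, 0.1166) x1=(-0.4484, 1.1733, 0.9207) x2=(0.2923, 0.1545, -1.8443) x3=(-0.3828, 1.1861, -1.7036)
step 28: x0=(0.3897, 1.3807, 0.1159) x1=(-0.4168, 1.1518, 0.9246) x2=(0.2893, 0.1872, -1.8480) x3=(-0.3483, 1.1814, -1.7136)
step 29: x0=(0.3891, 1.3925, 0.1156) x1=(-0.3847, 1.1305, 0.9277) x2=(0.2862, 0.2205, -1.8513) x3=(-0.3132, 1.1759, -1.7233)
step 30: x0=(0.3875, 1.4038, 0.1157) x1=(-0.3521, 1.1092, 0.9301) x2=(0.2827, 0.2542, -1.8542) x3=(-0.2774, 1.1693, -1.7326)
step 31: x0=(0.3851, 1.4147, 0.1164) x1=(-0.3189, 1.0881, 0.9316) x2=(0.2790, 0.2886, -1.8568) x3=(-0.2409, 1.1616, -1.7416)
step 32: x0=(0.3819, 1.4250, 0.1175) x1=(-0.2852, 1.0672, 0.9324) x2=(0.2749, 0.3236, -1.8589) x3=(-0.2035, 1.1527, -1.7504)
step 33: x0=(0.3777, 1.4348, 0.1192) x1=(-0.2510, 1.0465, 0.9324) x2=(0.2705, 0.3593, -1.8606) x3=(-0.1652, 1.1424, -1.7588)
step 34: x0=(0.3728, 1.4439, 0.1215) x1=(-0.2163, 1.0260, 0.9315) x2=(0.2657, 0.3958, -1.8619) x3=(-0.1259, 1.1304, -1.7670)
step 35: x0=(0.3670, 1.4523, 0.1244) x1=(-0.1811, 1.0059, 0.9297) x2=(0.2605, 0.4331, -1.8628) x3=(-0.0856, 1.1166, -1.7751)
step 36: x0=(0.3605, 1.4599, 0.1280) x1=(-0.1455, 0.9860, 0.9270) x2=(0.2548, 0.4714, -1.8631) x3=(-0.0440, 1.1005, -1.7829)
step 37: x0=(0.3533, 1.4667, 0.1322) x1=(-0.1094, 0.9665, 0.9234) x2=(0.2485, 0.5110, -1.8630) x3=(-0.0011, 1.0816, -1.7906)
step 38: x0=(0.3453, 1.4727, 0.1371) x1=(-0.0729, 0.9474, 0.9189) x2=(0.2417, 0.5521, -1.8623) x3=(0.0435, 1.0592, -1.7984)
step 0 velocities: v0=(0.9100, 0.4700, -0.1700) v1=(0.6700, -0.6300, 0.6900) v2=(0.0700, 0.9000, -0.4400) v3=(0.8600, 0.2200, -0.8500)
step 0: KE=3.4544, PE=-6.6114, E=-3.1570
step 38 velocities: v0=(-0.3185, 0.2109, 0.2028) v1=(1.4118, -0.7261, -0.1933) v2=(-0.2773, 1.6171, 0.0385) v3=(1.7498, -0.9537, -0.3007)
step 38: KE=6.6714, PE=-9.8164, E=-3.1450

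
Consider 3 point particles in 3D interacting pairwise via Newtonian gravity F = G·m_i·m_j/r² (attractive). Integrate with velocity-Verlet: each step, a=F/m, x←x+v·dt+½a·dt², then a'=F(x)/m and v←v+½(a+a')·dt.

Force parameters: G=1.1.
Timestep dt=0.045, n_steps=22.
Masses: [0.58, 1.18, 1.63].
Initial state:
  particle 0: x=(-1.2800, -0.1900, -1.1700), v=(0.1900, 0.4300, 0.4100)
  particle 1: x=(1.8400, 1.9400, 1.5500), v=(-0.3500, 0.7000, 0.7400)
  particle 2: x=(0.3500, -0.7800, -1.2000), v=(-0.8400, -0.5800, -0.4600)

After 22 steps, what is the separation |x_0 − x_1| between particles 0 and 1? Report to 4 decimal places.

step 0: x0=(-1.2800, -0.1900, -1.1700) x1=(1.8400, 1.9400, 1.5500) x2=(0.3500, -0.7800, -1.2000)
step 1: x0=(-1.2708, -0.1708, -1.1515) x1=(1.8242, 1.9714, 1.5832) x2=(0.3120, -0.8060, -1.2206)
step 2: x0=(-1.2604, -0.1521, -1.1330) x1=(1.8083, 2.0027, 1.6163) x2=(0.2737, -0.8317, -1.2412)
step 3: x0=(-1.2488, -0.1338, -1.1145) x1=(1.7922, 2.0338, 1.6491) x2=(0.2350, -0.8571, -1.2616)
step 4: x0=(-1.2359, -0.1160, -1.0961) x1=(1.7761, 2.0647, 1.6818) x2=(0.1959, -0.8823, -1.2819)
step 5: x0=(-1.2217, -0.0988, -1.0777) x1=(1.7599, 2.0955, 1.7144) x2=(0.1565, -0.9071, -1.3020)
step 6: x0=(-1.2063, -0.0822, -1.0595) x1=(1.7435, 2.1262, 1.7468) x2=(0.1166, -0.9316, -1.3220)
step 7: x0=(-1.1895, -0.0664, -1.0414) x1=(1.7271, 2.1567, 1.7791) x2=(0.0764, -0.9557, -1.3418)
step 8: x0=(-1.1716, -0.0513, -1.0236) x1=(1.7106, 2.1871, 1.8112) x2=(0.0359, -0.9795, -1.3614)
step 9: x0=(-1.1524, -0.0370, -1.0059) x1=(1.6939, 2.2173, 1.8432) x2=(-0.0051, -1.0029, -1.3809)
step 10: x0=(-1.1320, -0.0236, -0.9886) x1=(1.6772, 2.2474, 1.8750) x2=(-0.0464, -1.0259, -1.4001)
step 11: x0=(-1.1104, -0.0112, -0.9716) x1=(1.6604, 2.2774, 1.9067) x2=(-0.0881, -1.0484, -1.4191)
step 12: x0=(-1.0877, 0.0002, -0.9550) x1=(1.6435, 2.3073, 1.9382) x2=(-0.1301, -1.0705, -1.4379)
step 13: x0=(-1.0640, 0.0106, -0.9388) x1=(1.6265, 2.3370, 1.9697) x2=(-0.1724, -1.0921, -1.4565)
step 14: x0=(-1.0392, 0.0199, -0.9231) x1=(1.6095, 2.3666, 2.0010) x2=(-0.2150, -1.1133, -1.4747)
step 15: x0=(-1.0134, 0.0280, -0.9079) x1=(1.5923, 2.3961, 2.0322) x2=(-0.2579, -1.1339, -1.4927)
step 16: x0=(-0.9868, 0.0349, -0.8932) x1=(1.5751, 2.4255, 2.0632) x2=(-0.3011, -1.1541, -1.5105)
step 17: x0=(-0.9594, 0.0407, -0.8791) x1=(1.5578, 2.4547, 2.0941) x2=(-0.3445, -1.1737, -1.5279)
step 18: x0=(-0.9313, 0.0452, -0.8656) x1=(1.5404, 2.4839, 2.1249) x2=(-0.3881, -1.1928, -1.5450)
step 19: x0=(-0.9026, 0.0485, -0.8527) x1=(1.5230, 2.5129, 2.1556) x2=(-0.4318, -1.2114, -1.5619)
step 20: x0=(-0.8732, 0.0506, -0.8405) x1=(1.5055, 2.5419, 2.1862) x2=(-0.4757, -1.2295, -1.5784)
step 21: x0=(-0.8435, 0.0514, -0.8290) x1=(1.4879, 2.5707, 2.2167) x2=(-0.5198, -1.2471, -1.5945)
step 22: x0=(-0.8133, 0.0510, -0.8181) x1=(1.4702, 2.5994, 2.2470) x2=(-0.5639, -1.2642, -1.6104)

4.5939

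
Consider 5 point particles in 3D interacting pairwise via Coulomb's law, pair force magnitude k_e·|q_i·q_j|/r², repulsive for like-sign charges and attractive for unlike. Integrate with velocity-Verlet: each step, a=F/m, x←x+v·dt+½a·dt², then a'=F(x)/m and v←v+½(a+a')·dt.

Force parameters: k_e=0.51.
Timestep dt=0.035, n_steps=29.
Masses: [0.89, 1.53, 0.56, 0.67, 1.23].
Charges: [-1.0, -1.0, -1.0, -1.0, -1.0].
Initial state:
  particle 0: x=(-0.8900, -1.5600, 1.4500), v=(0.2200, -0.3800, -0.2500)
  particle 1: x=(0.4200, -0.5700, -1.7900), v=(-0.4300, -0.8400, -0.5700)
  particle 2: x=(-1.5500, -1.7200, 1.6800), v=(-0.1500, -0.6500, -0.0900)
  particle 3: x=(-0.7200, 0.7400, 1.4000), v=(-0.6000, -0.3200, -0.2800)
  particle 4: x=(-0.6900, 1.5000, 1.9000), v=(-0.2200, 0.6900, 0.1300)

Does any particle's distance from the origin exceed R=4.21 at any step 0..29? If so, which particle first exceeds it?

step 0: x0=(-0.8900, -1.5600, 1.4500) x1=(0.4200, -0.5700, -1.7900) x2=(-1.5500, -1.7200, 1.6800) x3=(-0.7200, 0.7400, 1.4000) x4=(-0.6900, 1.5000, 1.9000)
step 1: x0=(-0.8817, -1.5733, 1.4411) x1=(0.4050, -0.5994, -1.8100) x2=(-1.5563, -1.7431, 1.6772) x3=(-0.7410, 0.7285, 1.3899) x4=(-0.6977, 1.5245, 1.9047)
step 2: x0=(-0.8722, -1.5864, 1.4317) x1=(0.3900, -0.6288, -1.8301) x2=(-1.5646, -1.7670, 1.6752) x3=(-0.7620, 0.7164, 1.3793) x4=(-0.7053, 1.5495, 1.9098)
step 3: x0=(-0.8616, -1.5995, 1.4220) x1=(0.3750, -0.6582, -1.8503) x2=(-1.5748, -1.7916, 1.6738) x3=(-0.7831, 0.7039, 1.3682) x4=(-0.7130, 1.5751, 1.9152)
step 4: x0=(-0.8500, -1.6125, 1.4120) x1=(0.3601, -0.6877, -1.8705) x2=(-1.5868, -1.8169, 1.6732) x3=(-0.8041, 0.6910, 1.3567) x4=(-0.7205, 1.6012, 1.9209)
step 5: x0=(-0.8375, -1.6255, 1.4017) x1=(0.3452, -0.7171, -1.8909) x2=(-1.6004, -1.8429, 1.6731) x3=(-0.8253, 0.6777, 1.3448) x4=(-0.7281, 1.6277, 1.9268)
step 6: x0=(-0.8240, -1.6384, 1.3911) x1=(0.3304, -0.7465, -1.9113) x2=(-1.6156, -1.8695, 1.6736) x3=(-0.8464, 0.6641, 1.3326) x4=(-0.7356, 1.6547, 1.9330)
step 7: x0=(-0.8098, -1.6513, 1.3802) x1=(0.3155, -0.7760, -1.9319) x2=(-1.6322, -1.8968, 1.6747) x3=(-0.8676, 0.6503, 1.3201) x4=(-0.7430, 1.6821, 1.9394)
step 8: x0=(-0.7947, -1.6641, 1.3692) x1=(0.3008, -0.8054, -1.9525) x2=(-1.6501, -1.9247, 1.6762) x3=(-0.8889, 0.6362, 1.3072) x4=(-0.7504, 1.7099, 1.9460)
step 9: x0=(-0.7790, -1.6770, 1.3579) x1=(0.2860, -0.8349, -1.9732) x2=(-1.6692, -1.9532, 1.6782) x3=(-0.9103, 0.6219, 1.2941) x4=(-0.7578, 1.7381, 1.9528)
step 10: x0=(-0.7627, -1.6898, 1.3464) x1=(0.2713, -0.8643, -1.9940) x2=(-1.6895, -1.9823, 1.6807) x3=(-0.9316, 0.6075, 1.2808) x4=(-0.7651, 1.7666, 1.9597)
step 11: x0=(-0.7457, -1.7027, 1.3347) x1=(0.2566, -0.8938, -2.0149) x2=(-1.7108, -2.0118, 1.6836) x3=(-0.9531, 0.5930, 1.2672) x4=(-0.7724, 1.7954, 1.9669)
step 12: x0=(-0.7282, -1.7155, 1.3229) x1=(0.2419, -0.9233, -2.0359) x2=(-1.7331, -2.0419, 1.6869) x3=(-0.9746, 0.5784, 1.2534) x4=(-0.7797, 1.8246, 1.9742)
step 13: x0=(-0.7102, -1.7284, 1.3109) x1=(0.2273, -0.9528, -2.0570) x2=(-1.7562, -2.0725, 1.6905) x3=(-0.9962, 0.5637, 1.2394) x4=(-0.7869, 1.8540, 1.9816)
step 14: x0=(-0.6917, -1.7414, 1.2988) x1=(0.2127, -0.9823, -2.0781) x2=(-1.7802, -2.1035, 1.6945) x3=(-1.0178, 0.5490, 1.2253) x4=(-0.7941, 1.8837, 1.9892)
step 15: x0=(-0.6728, -1.7544, 1.2866) x1=(0.1982, -1.0118, -2.0993) x2=(-1.8049, -2.1349, 1.6987) x3=(-1.0395, 0.5342, 1.2110) x4=(-0.8013, 1.9136, 1.9969)
step 16: x0=(-0.6535, -1.7674, 1.2744) x1=(0.1836, -1.0413, -2.1207) x2=(-1.8304, -2.1668, 1.7033) x3=(-1.0613, 0.5195, 1.1965) x4=(-0.8084, 1.9438, 2.0047)
step 17: x0=(-0.6338, -1.7805, 1.2620) x1=(0.1691, -1.0708, -2.1421) x2=(-1.8564, -2.1991, 1.7082) x3=(-1.0832, 0.5048, 1.1820) x4=(-0.8155, 1.9742, 2.0126)
step 18: x0=(-0.6137, -1.7937, 1.2495) x1=(0.1546, -1.1003, -2.1635) x2=(-1.8831, -2.2318, 1.7133) x3=(-1.1051, 0.4901, 1.1672) x4=(-0.8226, 2.0049, 2.0207)
step 19: x0=(-0.5934, -1.8070, 1.2370) x1=(0.1402, -1.1299, -2.1851) x2=(-1.9104, -2.2648, 1.7187) x3=(-1.1271, 0.4754, 1.1524) x4=(-0.8296, 2.0357, 2.0288)
step 20: x0=(-0.5727, -1.8203, 1.2245) x1=(0.1257, -1.1594, -2.2067) x2=(-1.9382, -2.2982, 1.7243) x3=(-1.1492, 0.4608, 1.1374) x4=(-0.8366, 2.0668, 2.0371)
step 21: x0=(-0.5517, -1.8337, 1.2118) x1=(0.1113, -1.1890, -2.2285) x2=(-1.9665, -2.3319, 1.7301) x3=(-1.1713, 0.4462, 1.1224) x4=(-0.8436, 2.0981, 2.0454)
step 22: x0=(-0.5305, -1.8473, 1.1992) x1=(0.0970, -1.2185, -2.2503) x2=(-1.9953, -2.3659, 1.7361) x3=(-1.1935, 0.4317, 1.1072) x4=(-0.8506, 2.1295, 2.0538)
step 23: x0=(-0.5090, -1.8608, 1.1865) x1=(0.0826, -1.2481, -2.2722) x2=(-2.0245, -2.4003, 1.7424) x3=(-1.2159, 0.4173, 1.0920) x4=(-0.8575, 2.1611, 2.0623)
step 24: x0=(-0.4872, -1.8745, 1.1738) x1=(0.0683, -1.2777, -2.2941) x2=(-2.0541, -2.4349, 1.7488) x3=(-1.2382, 0.4030, 1.0766) x4=(-0.8645, 2.1929, 2.0709)
step 25: x0=(-0.4652, -1.8883, 1.1610) x1=(0.0540, -1.3073, -2.3162) x2=(-2.0841, -2.4699, 1.7554) x3=(-1.2607, 0.3888, 1.0612) x4=(-0.8714, 2.2248, 2.0796)
step 26: x0=(-0.4430, -1.9022, 1.1482) x1=(0.0397, -1.3369, -2.3383) x2=(-2.1145, -2.5051, 1.7622) x3=(-1.2833, 0.3746, 1.0457) x4=(-0.8782, 2.2569, 2.0883)
step 27: x0=(-0.4206, -1.9161, 1.1355) x1=(0.0255, -1.3665, -2.3605) x2=(-2.1452, -2.5406, 1.7692) x3=(-1.3059, 0.3606, 1.0302) x4=(-0.8851, 2.2891, 2.0971)
step 28: x0=(-0.3980, -1.9302, 1.1227) x1=(0.0112, -1.3961, -2.3828) x2=(-2.1762, -2.5763, 1.7763) x3=(-1.3286, 0.3466, 1.0145) x4=(-0.8919, 2.3215, 2.1060)
step 29: x0=(-0.3751, -1.9443, 1.1099) x1=(-0.0030, -1.4257, -2.4051) x2=(-2.2076, -2.6123, 1.7836) x3=(-1.3514, 0.3328, 0.9988) x4=(-0.8988, 2.3540, 2.1149)

no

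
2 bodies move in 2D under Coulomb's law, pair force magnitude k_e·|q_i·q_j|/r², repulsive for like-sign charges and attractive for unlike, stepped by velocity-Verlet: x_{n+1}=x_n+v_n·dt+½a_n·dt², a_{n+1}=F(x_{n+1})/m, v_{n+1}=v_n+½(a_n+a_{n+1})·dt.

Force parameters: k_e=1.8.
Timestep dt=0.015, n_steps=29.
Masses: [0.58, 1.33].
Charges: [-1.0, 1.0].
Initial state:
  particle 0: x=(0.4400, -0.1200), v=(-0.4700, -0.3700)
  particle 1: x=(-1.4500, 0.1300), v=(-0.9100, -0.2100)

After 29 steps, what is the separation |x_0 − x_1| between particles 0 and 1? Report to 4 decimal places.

1.9953

step 0: x0=(0.4400, -0.1200) x1=(-1.4500, 0.1300)
step 1: x0=(0.4329, -0.1255) x1=(-1.4636, 0.1268)
step 2: x0=(0.4255, -0.1310) x1=(-1.4771, 0.1237)
step 3: x0=(0.4180, -0.1365) x1=(-1.4906, 0.1205)
step 4: x0=(0.4103, -0.1420) x1=(-1.5039, 0.1173)
step 5: x0=(0.4024, -0.1474) x1=(-1.5172, 0.1141)
step 6: x0=(0.3943, -0.1528) x1=(-1.5304, 0.1109)
step 7: x0=(0.3861, -0.1582) x1=(-1.5435, 0.1077)
step 8: x0=(0.3776, -0.1636) x1=(-1.5566, 0.1044)
step 9: x0=(0.3690, -0.1689) x1=(-1.5696, 0.1012)
step 10: x0=(0.3602, -0.1742) x1=(-1.5824, 0.0980)
step 11: x0=(0.3512, -0.1795) x1=(-1.5952, 0.0947)
step 12: x0=(0.3420, -0.1848) x1=(-1.6080, 0.0914)
step 13: x0=(0.3327, -0.1900) x1=(-1.6206, 0.0881)
step 14: x0=(0.3232, -0.1952) x1=(-1.6332, 0.0848)
step 15: x0=(0.3135, -0.2004) x1=(-1.6457, 0.0815)
step 16: x0=(0.3036, -0.2056) x1=(-1.6581, 0.0782)
step 17: x0=(0.2935, -0.2107) x1=(-1.6704, 0.0749)
step 18: x0=(0.2833, -0.2158) x1=(-1.6827, 0.0715)
step 19: x0=(0.2729, -0.2209) x1=(-1.6949, 0.0682)
step 20: x0=(0.2623, -0.2260) x1=(-1.7070, 0.0648)
step 21: x0=(0.2516, -0.2310) x1=(-1.7191, 0.0614)
step 22: x0=(0.2407, -0.2360) x1=(-1.7310, 0.0580)
step 23: x0=(0.2296, -0.2410) x1=(-1.7429, 0.0546)
step 24: x0=(0.2183, -0.2459) x1=(-1.7547, 0.0512)
step 25: x0=(0.2069, -0.2509) x1=(-1.7664, 0.0478)
step 26: x0=(0.1952, -0.2558) x1=(-1.7781, 0.0444)
step 27: x0=(0.1835, -0.2606) x1=(-1.7897, 0.0409)
step 28: x0=(0.1715, -0.2655) x1=(-1.8012, 0.0375)
step 29: x0=(0.1593, -0.2703) x1=(-1.8126, 0.0340)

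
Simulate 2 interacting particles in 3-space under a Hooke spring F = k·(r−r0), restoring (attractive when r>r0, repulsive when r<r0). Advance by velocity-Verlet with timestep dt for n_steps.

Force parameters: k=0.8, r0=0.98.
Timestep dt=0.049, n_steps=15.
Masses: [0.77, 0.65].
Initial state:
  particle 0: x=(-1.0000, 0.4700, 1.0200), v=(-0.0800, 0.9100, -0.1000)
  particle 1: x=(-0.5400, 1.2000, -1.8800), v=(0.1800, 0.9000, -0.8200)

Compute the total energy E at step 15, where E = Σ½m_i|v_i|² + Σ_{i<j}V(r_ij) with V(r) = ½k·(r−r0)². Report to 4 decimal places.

2.4900

step 0: x0=(-1.0000, 0.4700, 1.0200) x1=(-0.5400, 1.2000, -1.8800)
step 1: x0=(-1.0035, 0.5152, 1.0127) x1=(-0.5316, 1.2434, -1.9173)
step 2: x0=(-1.0063, 0.5616, 1.0003) x1=(-0.5242, 1.2853, -1.9487)
step 3: x0=(-1.0082, 0.6093, 0.9830) x1=(-0.5178, 1.3257, -1.9741)
step 4: x0=(-1.0093, 0.6582, 0.9607) x1=(-0.5123, 1.3647, -1.9937)
step 5: x0=(-1.0095, 0.7083, 0.9333) x1=(-0.5079, 1.4023, -2.0072)
step 6: x0=(-1.0089, 0.7596, 0.9009) x1=(-0.5044, 1.4385, -2.0149)
step 7: x0=(-1.0074, 0.8120, 0.8636) x1=(-0.5020, 1.4733, -2.0167)
step 8: x0=(-1.0051, 0.8655, 0.8215) x1=(-0.5006, 1.5069, -2.0127)
step 9: x0=(-1.0019, 0.9201, 0.7747) x1=(-0.5001, 1.5391, -2.0032)
step 10: x0=(-0.9979, 0.9757, 0.7232) x1=(-0.5007, 1.5702, -1.9883)
step 11: x0=(-0.9931, 1.0323, 0.6674) x1=(-0.5022, 1.6001, -1.9681)
step 12: x0=(-0.9876, 1.0898, 0.6073) x1=(-0.5046, 1.6289, -1.9430)
step 13: x0=(-0.9812, 1.1481, 0.5433) x1=(-0.5079, 1.6567, -1.9130)
step 14: x0=(-0.9742, 1.2072, 0.4754) x1=(-0.5121, 1.6836, -1.8787)
step 15: x0=(-0.9664, 1.2671, 0.4040) x1=(-0.5172, 1.7096, -1.8401)
step 0 velocities: v0=(-0.0800, 0.9100, -0.1000) v1=(0.1800, 0.9000, -0.8200)
step 0: KE=0.8174, PE=1.6739, E=2.4913
step 15 velocities: v0=(0.1650, 1.2276, -1.4896) v1=(-0.1102, 0.5238, 0.8262)
step 15: KE=1.7599, PE=0.7301, E=2.4900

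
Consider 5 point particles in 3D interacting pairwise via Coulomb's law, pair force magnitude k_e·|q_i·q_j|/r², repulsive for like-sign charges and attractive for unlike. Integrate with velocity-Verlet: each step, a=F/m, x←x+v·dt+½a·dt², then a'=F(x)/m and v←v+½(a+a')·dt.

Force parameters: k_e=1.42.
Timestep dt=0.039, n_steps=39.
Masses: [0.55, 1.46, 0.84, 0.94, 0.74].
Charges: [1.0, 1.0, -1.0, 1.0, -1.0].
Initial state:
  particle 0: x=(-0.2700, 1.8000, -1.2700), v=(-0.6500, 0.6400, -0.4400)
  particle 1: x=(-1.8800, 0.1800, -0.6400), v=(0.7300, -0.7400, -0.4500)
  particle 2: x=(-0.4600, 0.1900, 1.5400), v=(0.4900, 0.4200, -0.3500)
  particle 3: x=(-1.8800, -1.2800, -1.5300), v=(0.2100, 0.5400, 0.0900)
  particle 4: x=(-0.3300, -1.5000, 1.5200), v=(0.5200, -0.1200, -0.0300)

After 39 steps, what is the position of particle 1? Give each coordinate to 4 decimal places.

(-0.5163, -0.6078, -0.6544)

step 0: x0=(-0.2700, 1.8000, -1.2700) x1=(-1.8800, 0.1800, -0.6400) x2=(-0.4600, 0.1900, 1.5400) x3=(-1.8800, -1.2800, -1.5300) x4=(-0.3300, -1.5000, 1.5200)
step 1: x0=(-0.2951, 1.8252, -1.2870) x1=(-1.8515, 0.1512, -0.6572) x2=(-0.4411, 0.2068, 1.5260) x3=(-1.8718, -1.2593, -1.5265) x4=(-0.3098, -1.5050, 1.5186)
step 2: x0=(-0.3195, 1.8508, -1.3037) x1=(-1.8230, 0.1227, -0.6738) x2=(-0.4225, 0.2246, 1.5113) x3=(-1.8635, -1.2395, -1.5232) x4=(-0.2898, -1.5108, 1.5166)
step 3: x0=(-0.3434, 1.8768, -1.3202) x1=(-1.7945, 0.0943, -0.6898) x2=(-0.4042, 0.2432, 1.4960) x3=(-1.8552, -1.2205, -1.5201) x4=(-0.2700, -1.5172, 1.5141)
step 4: x0=(-0.3667, 1.9034, -1.3363) x1=(-1.7659, 0.0662, -0.7050) x2=(-0.3863, 0.2627, 1.4799) x3=(-1.8468, -1.2025, -1.5171) x4=(-0.2503, -1.5242, 1.5111)
step 5: x0=(-0.3895, 1.9304, -1.3522) x1=(-1.7372, 0.0384, -0.7196) x2=(-0.3687, 0.2830, 1.4631) x3=(-1.8384, -1.1854, -1.5144) x4=(-0.2309, -1.5319, 1.5076)
step 6: x0=(-0.4117, 1.9579, -1.3678) x1=(-1.7084, 0.0109, -0.7334) x2=(-0.3514, 0.3041, 1.4457) x3=(-1.8300, -1.1694, -1.5120) x4=(-0.2117, -1.5402, 1.5036)
step 7: x0=(-0.4335, 1.9859, -1.3831) x1=(-1.6795, -0.0162, -0.7464) x2=(-0.3345, 0.3259, 1.4275) x3=(-1.8216, -1.1544, -1.5099) x4=(-0.1926, -1.5490, 1.4991)
step 8: x0=(-0.4547, 2.0145, -1.3981) x1=(-1.6505, -0.0429, -0.7586) x2=(-0.3180, 0.3484, 1.4085) x3=(-1.8133, -1.1405, -1.5082) x4=(-0.1738, -1.5583, 1.4941)
step 9: x0=(-0.4755, 2.0435, -1.4128) x1=(-1.6213, -0.0692, -0.7701) x2=(-0.3017, 0.3716, 1.3889) x3=(-1.8050, -1.1279, -1.5068) x4=(-0.1552, -1.5682, 1.4886)
step 10: x0=(-0.4958, 2.0731, -1.4273) x1=(-1.5919, -0.0951, -0.7806) x2=(-0.2859, 0.3955, 1.3685) x3=(-1.7969, -1.1164, -1.5060) x4=(-0.1368, -1.5785, 1.4826)
step 11: x0=(-0.5157, 2.1032, -1.4415) x1=(-1.5623, -0.1204, -0.7903) x2=(-0.2704, 0.4200, 1.3474) x3=(-1.7888, -1.1063, -1.5056) x4=(-0.1186, -1.5893, 1.4761)
step 12: x0=(-0.5352, 2.1338, -1.4555) x1=(-1.5323, -0.1452, -0.7990) x2=(-0.2552, 0.4450, 1.3256) x3=(-1.7809, -1.0974, -1.5058) x4=(-0.1007, -1.6005, 1.4692)
step 13: x0=(-0.5543, 2.1649, -1.4691) x1=(-1.5021, -0.1694, -0.8068) x2=(-0.2404, 0.4706, 1.3030) x3=(-1.7733, -1.0900, -1.5066) x4=(-0.0829, -1.6122, 1.4618)
step 14: x0=(-0.5730, 2.1964, -1.4825) x1=(-1.4715, -0.1930, -0.8136) x2=(-0.2259, 0.4968, 1.2797) x3=(-1.7659, -1.0839, -1.5081) x4=(-0.0654, -1.6241, 1.4539)
step 15: x0=(-0.5913, 2.2285, -1.4956) x1=(-1.4406, -0.2160, -0.8194) x2=(-0.2118, 0.5234, 1.2556) x3=(-1.7589, -1.0792, -1.5102) x4=(-0.0482, -1.6365, 1.4456)
step 16: x0=(-0.6093, 2.2611, -1.5084) x1=(-1.4092, -0.2384, -0.8242) x2=(-0.1981, 0.5504, 1.2308) x3=(-1.7522, -1.0759, -1.5131) x4=(-0.0311, -1.6492, 1.4368)
step 17: x0=(-0.6270, 2.2941, -1.5210) x1=(-1.3773, -0.2601, -0.8279) x2=(-0.1847, 0.5779, 1.2052) x3=(-1.7459, -1.0741, -1.5168) x4=(-0.0143, -1.6621, 1.4275)
step 18: x0=(-0.6444, 2.3276, -1.5333) x1=(-1.3449, -0.2811, -0.8305) x2=(-0.1716, 0.6058, 1.1790) x3=(-1.7401, -1.0737, -1.5212) x4=(0.0022, -1.6754, 1.4177)
step 19: x0=(-0.6615, 2.3615, -1.5453) x1=(-1.3120, -0.3015, -0.8320) x2=(-0.1589, 0.6341, 1.1519) x3=(-1.7348, -1.0747, -1.5265) x4=(0.0185, -1.6889, 1.4075)
step 20: x0=(-0.6782, 2.3959, -1.5571) x1=(-1.2785, -0.3213, -0.8325) x2=(-0.1466, 0.6627, 1.1241) x3=(-1.7301, -1.0771, -1.5326) x4=(0.0346, -1.7026, 1.3968)
step 21: x0=(-0.6948, 2.4306, -1.5685) x1=(-1.2443, -0.3404, -0.8318) x2=(-0.1347, 0.6916, 1.0956) x3=(-1.7260, -1.0808, -1.5396) x4=(0.0504, -1.7166, 1.3857)
step 22: x0=(-0.7110, 2.4658, -1.5797) x1=(-1.2095, -0.3589, -0.8301) x2=(-0.1231, 0.7208, 1.0663) x3=(-1.7225, -1.0858, -1.5473) x4=(0.0660, -1.7308, 1.3740)
step 23: x0=(-0.7271, 2.5013, -1.5906) x1=(-1.1741, -0.3768, -0.8273) x2=(-0.1118, 0.7502, 1.0363) x3=(-1.7197, -1.0920, -1.5559) x4=(0.0813, -1.7451, 1.3619)
step 24: x0=(-0.7429, 2.5372, -1.6012) x1=(-1.1379, -0.3941, -0.8234) x2=(-0.1009, 0.7799, 1.0056) x3=(-1.7175, -1.0994, -1.5653) x4=(0.0963, -1.7596, 1.3494)
step 25: x0=(-0.7584, 2.5735, -1.6116) x1=(-1.1011, -0.4110, -0.8184) x2=(-0.0904, 0.8097, 0.9741) x3=(-1.7160, -1.1079, -1.5754) x4=(0.1111, -1.7742, 1.3363)
step 26: x0=(-0.7738, 2.6101, -1.6217) x1=(-1.0636, -0.4273, -0.8125) x2=(-0.0803, 0.8398, 0.9419) x3=(-1.7152, -1.1174, -1.5863) x4=(0.1256, -1.7889, 1.3228)
step 27: x0=(-0.7889, 2.6470, -1.6315) x1=(-1.0253, -0.4432, -0.8055) x2=(-0.0705, 0.8700, 0.9089) x3=(-1.7151, -1.1278, -1.5978) x4=(0.1398, -1.8037, 1.3088)
step 28: x0=(-0.8038, 2.6841, -1.6410) x1=(-0.9864, -0.4586, -0.7976) x2=(-0.0610, 0.9003, 0.8752) x3=(-1.7157, -1.1391, -1.6100) x4=(0.1538, -1.8186, 1.2943)
step 29: x0=(-0.8186, 2.7216, -1.6502) x1=(-0.9467, -0.4737, -0.7887) x2=(-0.0520, 0.9307, 0.8408) x3=(-1.7168, -1.1513, -1.6228) x4=(0.1675, -1.8336, 1.2794)
step 30: x0=(-0.8331, 2.7593, -1.6591) x1=(-0.9064, -0.4883, -0.7789) x2=(-0.0433, 0.9611, 0.8057) x3=(-1.7187, -1.1642, -1.6361) x4=(0.1809, -1.8486, 1.2639)
step 31: x0=(-0.8475, 2.7973, -1.6678) x1=(-0.8655, -0.5027, -0.7682) x2=(-0.0349, 0.9916, 0.7699) x3=(-1.7211, -1.1778, -1.6500) x4=(0.1940, -1.8636, 1.2480)
step 32: x0=(-0.8617, 2.8355, -1.6762) x1=(-0.8239, -0.5167, -0.7567) x2=(-0.0269, 1.0222, 0.7333) x3=(-1.7240, -1.1920, -1.6643) x4=(0.2069, -1.8786, 1.2316)
step 33: x0=(-0.8757, 2.8738, -1.6842) x1=(-0.7817, -0.5304, -0.7443) x2=(-0.0193, 1.0527, 0.6961) x3=(-1.7275, -1.2068, -1.6790) x4=(0.2195, -1.8936, 1.2146)
step 34: x0=(-0.8896, 2.9124, -1.6920) x1=(-0.7388, -0.5439, -0.7312) x2=(-0.0120, 1.0832, 0.6582) x3=(-1.7315, -1.2221, -1.6942) x4=(0.2318, -1.9086, 1.1972)
step 35: x0=(-0.9033, 2.9512, -1.6996) x1=(-0.6954, -0.5571, -0.7172) x2=(-0.0050, 1.1137, 0.6196) x3=(-1.7360, -1.2379, -1.7097) x4=(0.2438, -1.9235, 1.1792)
step 36: x0=(-0.9168, 2.9900, -1.7068) x1=(-0.6514, -0.5701, -0.7026) x2=(0.0016, 1.1440, 0.5803) x3=(-1.7409, -1.2542, -1.7255) x4=(0.2555, -1.9384, 1.1607)
step 37: x0=(-0.9301, 3.0291, -1.7137) x1=(-0.6069, -0.5829, -0.6872) x2=(0.0079, 1.1743, 0.5404) x3=(-1.7462, -1.2708, -1.7416) x4=(0.2669, -1.9532, 1.1417)
step 38: x0=(-0.9433, 3.0682, -1.7204) x1=(-0.5618, -0.5954, -0.6711) x2=(0.0138, 1.2045, 0.4999) x3=(-1.7520, -1.2878, -1.7580) x4=(0.2780, -1.9678, 1.1222)
step 39: x0=(-0.9563, 3.1074, -1.7267) x1=(-0.5163, -0.6078, -0.6544) x2=(0.0194, 1.2345, 0.4587) x3=(-1.7580, -1.3052, -1.7746) x4=(0.2888, -1.9824, 1.1021)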